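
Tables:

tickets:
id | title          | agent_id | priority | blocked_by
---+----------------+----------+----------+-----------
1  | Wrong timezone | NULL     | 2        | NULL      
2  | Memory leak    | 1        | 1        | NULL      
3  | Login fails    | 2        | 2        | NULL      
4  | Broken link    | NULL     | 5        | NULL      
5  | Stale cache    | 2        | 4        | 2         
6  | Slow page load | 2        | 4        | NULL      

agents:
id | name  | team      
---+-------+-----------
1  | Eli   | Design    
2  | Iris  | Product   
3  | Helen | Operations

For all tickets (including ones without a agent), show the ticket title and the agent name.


LEFT JOIN keeps every row from tickets (the left table); where agent_id has no match in agents, the agent columns become NULL. Walk through each ticket:
  - ticket 1 (Wrong timezone): agent_id=NULL, no match -> kept with NULL
  - ticket 2 (Memory leak): agent_id=1 -> matches Eli
  - ticket 3 (Login fails): agent_id=2 -> matches Iris
  - ticket 4 (Broken link): agent_id=NULL, no match -> kept with NULL
  - ticket 5 (Stale cache): agent_id=2 -> matches Iris
  - ticket 6 (Slow page load): agent_id=2 -> matches Iris
All 6 rows appear; 2 have NULL agent.

SQL:
SELECT a.title, b.name AS agent
FROM tickets a
LEFT JOIN agents b ON a.agent_id = b.id

Result:
title          | agent
---------------+------
Wrong timezone | NULL 
Memory leak    | Eli  
Login fails    | Iris 
Broken link    | NULL 
Stale cache    | Iris 
Slow page load | Iris 


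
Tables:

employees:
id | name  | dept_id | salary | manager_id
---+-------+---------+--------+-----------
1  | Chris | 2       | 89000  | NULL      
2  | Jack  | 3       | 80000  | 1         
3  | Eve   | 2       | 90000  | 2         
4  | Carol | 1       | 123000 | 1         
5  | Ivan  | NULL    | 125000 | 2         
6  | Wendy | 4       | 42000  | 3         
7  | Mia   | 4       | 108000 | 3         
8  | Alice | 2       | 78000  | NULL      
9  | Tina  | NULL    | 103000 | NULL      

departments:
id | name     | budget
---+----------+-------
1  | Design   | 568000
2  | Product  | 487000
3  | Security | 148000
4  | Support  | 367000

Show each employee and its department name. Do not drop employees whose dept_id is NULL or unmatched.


LEFT JOIN keeps every row from employees (the left table); where dept_id has no match in departments, the department columns become NULL. Walk through each employee:
  - employee 1 (Chris): dept_id=2 -> matches Product
  - employee 2 (Jack): dept_id=3 -> matches Security
  - employee 3 (Eve): dept_id=2 -> matches Product
  - employee 4 (Carol): dept_id=1 -> matches Design
  - employee 5 (Ivan): dept_id=NULL, no match -> kept with NULL
  - employee 6 (Wendy): dept_id=4 -> matches Support
  - employee 7 (Mia): dept_id=4 -> matches Support
  - employee 8 (Alice): dept_id=2 -> matches Product
  - employee 9 (Tina): dept_id=NULL, no match -> kept with NULL
All 9 rows appear; 2 have NULL department.

SQL:
SELECT a.name, b.name AS department
FROM employees a
LEFT JOIN departments b ON a.dept_id = b.id

Result:
name  | department
------+-----------
Chris | Product   
Jack  | Security  
Eve   | Product   
Carol | Design    
Ivan  | NULL      
Wendy | Support   
Mia   | Support   
Alice | Product   
Tina  | NULL      


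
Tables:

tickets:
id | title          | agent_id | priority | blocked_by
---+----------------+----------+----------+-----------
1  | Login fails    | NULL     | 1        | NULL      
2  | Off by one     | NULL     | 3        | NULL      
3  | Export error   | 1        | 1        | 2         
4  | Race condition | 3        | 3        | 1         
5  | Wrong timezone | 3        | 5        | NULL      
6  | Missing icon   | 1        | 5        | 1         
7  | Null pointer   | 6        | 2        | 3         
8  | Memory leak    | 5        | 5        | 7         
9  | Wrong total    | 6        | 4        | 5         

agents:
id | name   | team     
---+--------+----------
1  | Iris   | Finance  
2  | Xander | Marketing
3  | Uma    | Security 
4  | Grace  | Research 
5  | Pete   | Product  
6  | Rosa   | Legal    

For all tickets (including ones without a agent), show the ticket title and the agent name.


LEFT JOIN keeps every row from tickets (the left table); where agent_id has no match in agents, the agent columns become NULL. Walk through each ticket:
  - ticket 1 (Login fails): agent_id=NULL, no match -> kept with NULL
  - ticket 2 (Off by one): agent_id=NULL, no match -> kept with NULL
  - ticket 3 (Export error): agent_id=1 -> matches Iris
  - ticket 4 (Race condition): agent_id=3 -> matches Uma
  - ticket 5 (Wrong timezone): agent_id=3 -> matches Uma
  - ticket 6 (Missing icon): agent_id=1 -> matches Iris
  - ticket 7 (Null pointer): agent_id=6 -> matches Rosa
  - ticket 8 (Memory leak): agent_id=5 -> matches Pete
  - ticket 9 (Wrong total): agent_id=6 -> matches Rosa
All 9 rows appear; 2 have NULL agent.

SQL:
SELECT a.title, b.name AS agent
FROM tickets a
LEFT JOIN agents b ON a.agent_id = b.id

Result:
title          | agent
---------------+------
Login fails    | NULL 
Off by one     | NULL 
Export error   | Iris 
Race condition | Uma  
Wrong timezone | Uma  
Missing icon   | Iris 
Null pointer   | Rosa 
Memory leak    | Pete 
Wrong total    | Rosa 


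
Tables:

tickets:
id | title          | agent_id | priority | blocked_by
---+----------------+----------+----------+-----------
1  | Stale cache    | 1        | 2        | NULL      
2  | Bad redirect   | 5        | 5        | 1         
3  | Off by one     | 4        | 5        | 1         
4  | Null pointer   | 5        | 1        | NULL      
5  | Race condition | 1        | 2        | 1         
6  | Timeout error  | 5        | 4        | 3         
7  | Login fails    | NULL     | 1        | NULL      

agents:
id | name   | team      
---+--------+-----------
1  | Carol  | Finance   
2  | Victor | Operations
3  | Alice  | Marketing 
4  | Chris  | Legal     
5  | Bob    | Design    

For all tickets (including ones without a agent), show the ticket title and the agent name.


LEFT JOIN keeps every row from tickets (the left table); where agent_id has no match in agents, the agent columns become NULL. Walk through each ticket:
  - ticket 1 (Stale cache): agent_id=1 -> matches Carol
  - ticket 2 (Bad redirect): agent_id=5 -> matches Bob
  - ticket 3 (Off by one): agent_id=4 -> matches Chris
  - ticket 4 (Null pointer): agent_id=5 -> matches Bob
  - ticket 5 (Race condition): agent_id=1 -> matches Carol
  - ticket 6 (Timeout error): agent_id=5 -> matches Bob
  - ticket 7 (Login fails): agent_id=NULL, no match -> kept with NULL
All 7 rows appear; 1 has NULL agent.

SQL:
SELECT a.title, b.name AS agent
FROM tickets a
LEFT JOIN agents b ON a.agent_id = b.id

Result:
title          | agent
---------------+------
Stale cache    | Carol
Bad redirect   | Bob  
Off by one     | Chris
Null pointer   | Bob  
Race condition | Carol
Timeout error  | Bob  
Login fails    | NULL 


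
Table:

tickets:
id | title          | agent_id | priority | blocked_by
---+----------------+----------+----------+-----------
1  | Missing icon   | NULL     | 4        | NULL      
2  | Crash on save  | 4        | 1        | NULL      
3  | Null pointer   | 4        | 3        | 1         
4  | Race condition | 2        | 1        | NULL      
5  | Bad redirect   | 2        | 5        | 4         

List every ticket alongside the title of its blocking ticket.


This is a self-join: tickets is joined to a second copy of itself, matching each row's blocked_by to another row's id. Use LEFT JOIN so rows with blocked_by=NULL are kept.
  - ticket 1 (Missing icon): blocked_by=NULL -> NULL
  - ticket 2 (Crash on save): blocked_by=NULL -> NULL
  - ticket 3 (Null pointer): blocked_by=1 -> Missing icon
  - ticket 4 (Race condition): blocked_by=NULL -> NULL
  - ticket 5 (Bad redirect): blocked_by=4 -> Race condition

SQL:
SELECT a.title AS item, b.title AS blocked_by
FROM tickets a
LEFT JOIN tickets b ON a.blocked_by = b.id

Result:
item           | blocked_by    
---------------+---------------
Missing icon   | NULL          
Crash on save  | NULL          
Null pointer   | Missing icon  
Race condition | NULL          
Bad redirect   | Race condition


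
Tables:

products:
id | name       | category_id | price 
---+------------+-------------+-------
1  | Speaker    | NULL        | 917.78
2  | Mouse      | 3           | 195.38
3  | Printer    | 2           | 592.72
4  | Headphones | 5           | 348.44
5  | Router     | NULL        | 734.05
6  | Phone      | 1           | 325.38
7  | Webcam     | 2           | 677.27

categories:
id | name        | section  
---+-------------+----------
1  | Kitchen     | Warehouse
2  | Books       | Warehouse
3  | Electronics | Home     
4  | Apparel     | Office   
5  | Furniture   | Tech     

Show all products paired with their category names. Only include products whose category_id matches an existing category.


INNER JOIN keeps only products rows whose category_id matches an id in categories. Walk through each product:
  - product 1 (Speaker): category_id=NULL, no match -> dropped
  - product 2 (Mouse): category_id=3 -> matches Electronics
  - product 3 (Printer): category_id=2 -> matches Books
  - product 4 (Headphones): category_id=5 -> matches Furniture
  - product 5 (Router): category_id=NULL, no match -> dropped
  - product 6 (Phone): category_id=1 -> matches Kitchen
  - product 7 (Webcam): category_id=2 -> matches Books
So 2 of 7 rows are dropped.

SQL:
SELECT a.name, b.name AS category
FROM products a
INNER JOIN categories b ON a.category_id = b.id

Result:
name       | category   
-----------+------------
Mouse      | Electronics
Printer    | Books      
Headphones | Furniture  
Phone      | Kitchen    
Webcam     | Books      


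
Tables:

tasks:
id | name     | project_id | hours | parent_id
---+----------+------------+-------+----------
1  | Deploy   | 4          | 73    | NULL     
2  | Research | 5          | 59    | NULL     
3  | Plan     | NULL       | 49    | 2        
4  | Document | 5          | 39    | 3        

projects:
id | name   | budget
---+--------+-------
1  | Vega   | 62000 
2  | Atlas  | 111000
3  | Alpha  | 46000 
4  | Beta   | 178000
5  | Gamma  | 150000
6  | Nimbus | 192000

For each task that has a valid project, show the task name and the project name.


INNER JOIN keeps only tasks rows whose project_id matches an id in projects. Walk through each task:
  - task 1 (Deploy): project_id=4 -> matches Beta
  - task 2 (Research): project_id=5 -> matches Gamma
  - task 3 (Plan): project_id=NULL, no match -> dropped
  - task 4 (Document): project_id=5 -> matches Gamma
So 1 of 4 rows is dropped.

SQL:
SELECT a.name, b.name AS project
FROM tasks a
INNER JOIN projects b ON a.project_id = b.id

Result:
name     | project
---------+--------
Deploy   | Beta   
Research | Gamma  
Document | Gamma  


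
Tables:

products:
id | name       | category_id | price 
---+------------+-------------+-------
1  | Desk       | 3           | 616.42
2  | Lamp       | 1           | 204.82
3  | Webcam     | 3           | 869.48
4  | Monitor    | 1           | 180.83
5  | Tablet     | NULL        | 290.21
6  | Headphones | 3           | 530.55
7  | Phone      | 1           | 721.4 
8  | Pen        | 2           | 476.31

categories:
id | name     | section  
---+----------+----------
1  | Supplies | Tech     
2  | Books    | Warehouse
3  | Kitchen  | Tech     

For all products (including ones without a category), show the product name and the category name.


LEFT JOIN keeps every row from products (the left table); where category_id has no match in categories, the category columns become NULL. Walk through each product:
  - product 1 (Desk): category_id=3 -> matches Kitchen
  - product 2 (Lamp): category_id=1 -> matches Supplies
  - product 3 (Webcam): category_id=3 -> matches Kitchen
  - product 4 (Monitor): category_id=1 -> matches Supplies
  - product 5 (Tablet): category_id=NULL, no match -> kept with NULL
  - product 6 (Headphones): category_id=3 -> matches Kitchen
  - product 7 (Phone): category_id=1 -> matches Supplies
  - product 8 (Pen): category_id=2 -> matches Books
All 8 rows appear; 1 has NULL category.

SQL:
SELECT a.name, b.name AS category
FROM products a
LEFT JOIN categories b ON a.category_id = b.id

Result:
name       | category
-----------+---------
Desk       | Kitchen 
Lamp       | Supplies
Webcam     | Kitchen 
Monitor    | Supplies
Tablet     | NULL    
Headphones | Kitchen 
Phone      | Supplies
Pen        | Books   


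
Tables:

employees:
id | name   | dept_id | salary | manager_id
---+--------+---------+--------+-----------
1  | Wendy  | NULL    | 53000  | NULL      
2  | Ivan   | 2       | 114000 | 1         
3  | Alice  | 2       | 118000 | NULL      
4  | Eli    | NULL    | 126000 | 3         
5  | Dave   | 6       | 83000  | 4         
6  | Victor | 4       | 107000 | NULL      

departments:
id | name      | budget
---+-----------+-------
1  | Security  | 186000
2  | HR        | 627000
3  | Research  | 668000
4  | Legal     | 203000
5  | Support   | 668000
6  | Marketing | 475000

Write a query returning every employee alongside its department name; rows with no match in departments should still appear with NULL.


LEFT JOIN keeps every row from employees (the left table); where dept_id has no match in departments, the department columns become NULL. Walk through each employee:
  - employee 1 (Wendy): dept_id=NULL, no match -> kept with NULL
  - employee 2 (Ivan): dept_id=2 -> matches HR
  - employee 3 (Alice): dept_id=2 -> matches HR
  - employee 4 (Eli): dept_id=NULL, no match -> kept with NULL
  - employee 5 (Dave): dept_id=6 -> matches Marketing
  - employee 6 (Victor): dept_id=4 -> matches Legal
All 6 rows appear; 2 have NULL department.

SQL:
SELECT a.name, b.name AS department
FROM employees a
LEFT JOIN departments b ON a.dept_id = b.id

Result:
name   | department
-------+-----------
Wendy  | NULL      
Ivan   | HR        
Alice  | HR        
Eli    | NULL      
Dave   | Marketing 
Victor | Legal     


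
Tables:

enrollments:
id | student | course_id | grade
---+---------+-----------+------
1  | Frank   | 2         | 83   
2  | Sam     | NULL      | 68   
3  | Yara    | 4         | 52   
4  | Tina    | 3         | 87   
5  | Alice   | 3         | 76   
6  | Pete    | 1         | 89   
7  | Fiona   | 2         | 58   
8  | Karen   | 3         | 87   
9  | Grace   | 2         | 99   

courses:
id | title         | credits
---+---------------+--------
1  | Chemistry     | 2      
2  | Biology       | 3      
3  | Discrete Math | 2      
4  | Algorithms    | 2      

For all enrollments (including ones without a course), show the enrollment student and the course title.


LEFT JOIN keeps every row from enrollments (the left table); where course_id has no match in courses, the course columns become NULL. Walk through each enrollment:
  - enrollment 1 (Frank): course_id=2 -> matches Biology
  - enrollment 2 (Sam): course_id=NULL, no match -> kept with NULL
  - enrollment 3 (Yara): course_id=4 -> matches Algorithms
  - enrollment 4 (Tina): course_id=3 -> matches Discrete Math
  - enrollment 5 (Alice): course_id=3 -> matches Discrete Math
  - enrollment 6 (Pete): course_id=1 -> matches Chemistry
  - enrollment 7 (Fiona): course_id=2 -> matches Biology
  - enrollment 8 (Karen): course_id=3 -> matches Discrete Math
  - enrollment 9 (Grace): course_id=2 -> matches Biology
All 9 rows appear; 1 has NULL course.

SQL:
SELECT a.student, b.title AS course
FROM enrollments a
LEFT JOIN courses b ON a.course_id = b.id

Result:
student | course       
--------+--------------
Frank   | Biology      
Sam     | NULL         
Yara    | Algorithms   
Tina    | Discrete Math
Alice   | Discrete Math
Pete    | Chemistry    
Fiona   | Biology      
Karen   | Discrete Math
Grace   | Biology      


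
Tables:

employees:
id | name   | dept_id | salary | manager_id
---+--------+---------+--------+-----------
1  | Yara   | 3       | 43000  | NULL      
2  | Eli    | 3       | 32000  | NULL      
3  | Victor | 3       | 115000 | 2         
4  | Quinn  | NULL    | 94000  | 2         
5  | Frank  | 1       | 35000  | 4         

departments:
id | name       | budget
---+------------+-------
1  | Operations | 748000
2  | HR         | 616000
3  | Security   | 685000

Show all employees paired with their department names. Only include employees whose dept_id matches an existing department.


INNER JOIN keeps only employees rows whose dept_id matches an id in departments. Walk through each employee:
  - employee 1 (Yara): dept_id=3 -> matches Security
  - employee 2 (Eli): dept_id=3 -> matches Security
  - employee 3 (Victor): dept_id=3 -> matches Security
  - employee 4 (Quinn): dept_id=NULL, no match -> dropped
  - employee 5 (Frank): dept_id=1 -> matches Operations
So 1 of 5 rows is dropped.

SQL:
SELECT a.name, b.name AS department
FROM employees a
INNER JOIN departments b ON a.dept_id = b.id

Result:
name   | department
-------+-----------
Yara   | Security  
Eli    | Security  
Victor | Security  
Frank  | Operations


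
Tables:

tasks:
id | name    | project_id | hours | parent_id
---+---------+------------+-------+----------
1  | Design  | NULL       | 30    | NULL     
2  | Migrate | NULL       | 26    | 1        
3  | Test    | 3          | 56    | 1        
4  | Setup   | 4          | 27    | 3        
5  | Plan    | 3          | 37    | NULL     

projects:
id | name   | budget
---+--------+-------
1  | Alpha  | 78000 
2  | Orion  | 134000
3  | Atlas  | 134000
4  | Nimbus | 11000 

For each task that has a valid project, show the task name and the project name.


INNER JOIN keeps only tasks rows whose project_id matches an id in projects. Walk through each task:
  - task 1 (Design): project_id=NULL, no match -> dropped
  - task 2 (Migrate): project_id=NULL, no match -> dropped
  - task 3 (Test): project_id=3 -> matches Atlas
  - task 4 (Setup): project_id=4 -> matches Nimbus
  - task 5 (Plan): project_id=3 -> matches Atlas
So 2 of 5 rows are dropped.

SQL:
SELECT a.name, b.name AS project
FROM tasks a
INNER JOIN projects b ON a.project_id = b.id

Result:
name  | project
------+--------
Test  | Atlas  
Setup | Nimbus 
Plan  | Atlas  


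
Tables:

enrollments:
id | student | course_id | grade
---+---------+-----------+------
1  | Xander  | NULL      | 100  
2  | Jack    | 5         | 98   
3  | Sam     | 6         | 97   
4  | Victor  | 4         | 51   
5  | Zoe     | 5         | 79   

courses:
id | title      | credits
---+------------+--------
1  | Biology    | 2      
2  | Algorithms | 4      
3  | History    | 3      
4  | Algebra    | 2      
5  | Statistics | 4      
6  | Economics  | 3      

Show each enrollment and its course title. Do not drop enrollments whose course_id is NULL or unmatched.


LEFT JOIN keeps every row from enrollments (the left table); where course_id has no match in courses, the course columns become NULL. Walk through each enrollment:
  - enrollment 1 (Xander): course_id=NULL, no match -> kept with NULL
  - enrollment 2 (Jack): course_id=5 -> matches Statistics
  - enrollment 3 (Sam): course_id=6 -> matches Economics
  - enrollment 4 (Victor): course_id=4 -> matches Algebra
  - enrollment 5 (Zoe): course_id=5 -> matches Statistics
All 5 rows appear; 1 has NULL course.

SQL:
SELECT a.student, b.title AS course
FROM enrollments a
LEFT JOIN courses b ON a.course_id = b.id

Result:
student | course    
--------+-----------
Xander  | NULL      
Jack    | Statistics
Sam     | Economics 
Victor  | Algebra   
Zoe     | Statistics


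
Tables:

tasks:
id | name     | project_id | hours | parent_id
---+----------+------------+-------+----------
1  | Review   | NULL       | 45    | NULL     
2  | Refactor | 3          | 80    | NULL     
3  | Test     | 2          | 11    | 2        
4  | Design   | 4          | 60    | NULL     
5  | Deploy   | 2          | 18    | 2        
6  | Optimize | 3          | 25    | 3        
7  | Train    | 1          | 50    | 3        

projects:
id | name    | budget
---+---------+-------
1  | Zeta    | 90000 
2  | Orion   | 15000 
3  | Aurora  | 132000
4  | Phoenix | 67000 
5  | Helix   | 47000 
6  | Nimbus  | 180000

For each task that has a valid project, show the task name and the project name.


INNER JOIN keeps only tasks rows whose project_id matches an id in projects. Walk through each task:
  - task 1 (Review): project_id=NULL, no match -> dropped
  - task 2 (Refactor): project_id=3 -> matches Aurora
  - task 3 (Test): project_id=2 -> matches Orion
  - task 4 (Design): project_id=4 -> matches Phoenix
  - task 5 (Deploy): project_id=2 -> matches Orion
  - task 6 (Optimize): project_id=3 -> matches Aurora
  - task 7 (Train): project_id=1 -> matches Zeta
So 1 of 7 rows is dropped.

SQL:
SELECT a.name, b.name AS project
FROM tasks a
INNER JOIN projects b ON a.project_id = b.id

Result:
name     | project
---------+--------
Refactor | Aurora 
Test     | Orion  
Design   | Phoenix
Deploy   | Orion  
Optimize | Aurora 
Train    | Zeta   


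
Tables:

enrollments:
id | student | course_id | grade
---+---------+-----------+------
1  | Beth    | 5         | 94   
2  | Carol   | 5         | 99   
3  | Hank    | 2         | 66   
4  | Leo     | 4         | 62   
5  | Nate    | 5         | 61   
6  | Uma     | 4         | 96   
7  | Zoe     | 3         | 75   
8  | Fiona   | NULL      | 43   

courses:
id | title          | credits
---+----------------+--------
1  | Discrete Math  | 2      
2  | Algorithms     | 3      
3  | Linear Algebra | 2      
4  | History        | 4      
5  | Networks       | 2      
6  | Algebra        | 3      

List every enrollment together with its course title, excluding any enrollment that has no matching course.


INNER JOIN keeps only enrollments rows whose course_id matches an id in courses. Walk through each enrollment:
  - enrollment 1 (Beth): course_id=5 -> matches Networks
  - enrollment 2 (Carol): course_id=5 -> matches Networks
  - enrollment 3 (Hank): course_id=2 -> matches Algorithms
  - enrollment 4 (Leo): course_id=4 -> matches History
  - enrollment 5 (Nate): course_id=5 -> matches Networks
  - enrollment 6 (Uma): course_id=4 -> matches History
  - enrollment 7 (Zoe): course_id=3 -> matches Linear Algebra
  - enrollment 8 (Fiona): course_id=NULL, no match -> dropped
So 1 of 8 rows is dropped.

SQL:
SELECT a.student, b.title AS course
FROM enrollments a
INNER JOIN courses b ON a.course_id = b.id

Result:
student | course        
--------+---------------
Beth    | Networks      
Carol   | Networks      
Hank    | Algorithms    
Leo     | History       
Nate    | Networks      
Uma     | History       
Zoe     | Linear Algebra


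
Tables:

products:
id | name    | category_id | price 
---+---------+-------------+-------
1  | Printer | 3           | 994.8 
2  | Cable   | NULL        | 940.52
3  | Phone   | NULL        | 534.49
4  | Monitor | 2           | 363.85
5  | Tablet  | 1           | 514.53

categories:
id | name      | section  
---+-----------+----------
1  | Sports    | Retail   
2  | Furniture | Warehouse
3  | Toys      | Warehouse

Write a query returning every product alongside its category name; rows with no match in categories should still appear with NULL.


LEFT JOIN keeps every row from products (the left table); where category_id has no match in categories, the category columns become NULL. Walk through each product:
  - product 1 (Printer): category_id=3 -> matches Toys
  - product 2 (Cable): category_id=NULL, no match -> kept with NULL
  - product 3 (Phone): category_id=NULL, no match -> kept with NULL
  - product 4 (Monitor): category_id=2 -> matches Furniture
  - product 5 (Tablet): category_id=1 -> matches Sports
All 5 rows appear; 2 have NULL category.

SQL:
SELECT a.name, b.name AS category
FROM products a
LEFT JOIN categories b ON a.category_id = b.id

Result:
name    | category 
--------+----------
Printer | Toys     
Cable   | NULL     
Phone   | NULL     
Monitor | Furniture
Tablet  | Sports   


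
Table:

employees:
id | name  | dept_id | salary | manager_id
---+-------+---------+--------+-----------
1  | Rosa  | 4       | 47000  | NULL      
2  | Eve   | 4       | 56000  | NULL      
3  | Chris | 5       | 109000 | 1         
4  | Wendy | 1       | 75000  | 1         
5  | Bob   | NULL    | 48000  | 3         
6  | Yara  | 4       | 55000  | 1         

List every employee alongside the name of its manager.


This is a self-join: employees is joined to a second copy of itself, matching each row's manager_id to another row's id. Use LEFT JOIN so rows with manager_id=NULL are kept.
  - employee 1 (Rosa): manager_id=NULL -> NULL
  - employee 2 (Eve): manager_id=NULL -> NULL
  - employee 3 (Chris): manager_id=1 -> Rosa
  - employee 4 (Wendy): manager_id=1 -> Rosa
  - employee 5 (Bob): manager_id=3 -> Chris
  - employee 6 (Yara): manager_id=1 -> Rosa

SQL:
SELECT a.name AS item, b.name AS manager
FROM employees a
LEFT JOIN employees b ON a.manager_id = b.id

Result:
item  | manager
------+--------
Rosa  | NULL   
Eve   | NULL   
Chris | Rosa   
Wendy | Rosa   
Bob   | Chris  
Yara  | Rosa   


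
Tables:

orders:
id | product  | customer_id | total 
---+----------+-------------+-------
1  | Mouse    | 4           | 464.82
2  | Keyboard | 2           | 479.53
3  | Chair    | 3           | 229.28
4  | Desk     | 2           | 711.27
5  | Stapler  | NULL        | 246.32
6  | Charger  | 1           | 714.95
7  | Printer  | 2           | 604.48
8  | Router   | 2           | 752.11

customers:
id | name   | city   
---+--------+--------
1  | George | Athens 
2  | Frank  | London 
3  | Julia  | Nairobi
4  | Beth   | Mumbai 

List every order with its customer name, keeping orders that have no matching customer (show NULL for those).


LEFT JOIN keeps every row from orders (the left table); where customer_id has no match in customers, the customer columns become NULL. Walk through each order:
  - order 1 (Mouse): customer_id=4 -> matches Beth
  - order 2 (Keyboard): customer_id=2 -> matches Frank
  - order 3 (Chair): customer_id=3 -> matches Julia
  - order 4 (Desk): customer_id=2 -> matches Frank
  - order 5 (Stapler): customer_id=NULL, no match -> kept with NULL
  - order 6 (Charger): customer_id=1 -> matches George
  - order 7 (Printer): customer_id=2 -> matches Frank
  - order 8 (Router): customer_id=2 -> matches Frank
All 8 rows appear; 1 has NULL customer.

SQL:
SELECT a.product, b.name AS customer
FROM orders a
LEFT JOIN customers b ON a.customer_id = b.id

Result:
product  | customer
---------+---------
Mouse    | Beth    
Keyboard | Frank   
Chair    | Julia   
Desk     | Frank   
Stapler  | NULL    
Charger  | George  
Printer  | Frank   
Router   | Frank   


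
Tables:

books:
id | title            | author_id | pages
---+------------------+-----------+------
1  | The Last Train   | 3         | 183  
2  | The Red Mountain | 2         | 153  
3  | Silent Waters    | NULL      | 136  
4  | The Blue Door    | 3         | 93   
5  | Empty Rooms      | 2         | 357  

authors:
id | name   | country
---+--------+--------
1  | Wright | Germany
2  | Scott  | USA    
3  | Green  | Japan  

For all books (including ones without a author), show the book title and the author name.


LEFT JOIN keeps every row from books (the left table); where author_id has no match in authors, the author columns become NULL. Walk through each book:
  - book 1 (The Last Train): author_id=3 -> matches Green
  - book 2 (The Red Mountain): author_id=2 -> matches Scott
  - book 3 (Silent Waters): author_id=NULL, no match -> kept with NULL
  - book 4 (The Blue Door): author_id=3 -> matches Green
  - book 5 (Empty Rooms): author_id=2 -> matches Scott
All 5 rows appear; 1 has NULL author.

SQL:
SELECT a.title, b.name AS author
FROM books a
LEFT JOIN authors b ON a.author_id = b.id

Result:
title            | author
-----------------+-------
The Last Train   | Green 
The Red Mountain | Scott 
Silent Waters    | NULL  
The Blue Door    | Green 
Empty Rooms      | Scott 


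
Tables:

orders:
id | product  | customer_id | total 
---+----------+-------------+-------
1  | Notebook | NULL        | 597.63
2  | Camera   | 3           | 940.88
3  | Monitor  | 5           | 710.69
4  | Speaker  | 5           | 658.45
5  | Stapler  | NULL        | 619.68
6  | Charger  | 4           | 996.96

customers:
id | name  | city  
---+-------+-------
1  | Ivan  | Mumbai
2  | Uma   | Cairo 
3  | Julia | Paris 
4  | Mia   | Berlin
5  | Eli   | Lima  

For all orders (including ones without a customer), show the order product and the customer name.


LEFT JOIN keeps every row from orders (the left table); where customer_id has no match in customers, the customer columns become NULL. Walk through each order:
  - order 1 (Notebook): customer_id=NULL, no match -> kept with NULL
  - order 2 (Camera): customer_id=3 -> matches Julia
  - order 3 (Monitor): customer_id=5 -> matches Eli
  - order 4 (Speaker): customer_id=5 -> matches Eli
  - order 5 (Stapler): customer_id=NULL, no match -> kept with NULL
  - order 6 (Charger): customer_id=4 -> matches Mia
All 6 rows appear; 2 have NULL customer.

SQL:
SELECT a.product, b.name AS customer
FROM orders a
LEFT JOIN customers b ON a.customer_id = b.id

Result:
product  | customer
---------+---------
Notebook | NULL    
Camera   | Julia   
Monitor  | Eli     
Speaker  | Eli     
Stapler  | NULL    
Charger  | Mia     


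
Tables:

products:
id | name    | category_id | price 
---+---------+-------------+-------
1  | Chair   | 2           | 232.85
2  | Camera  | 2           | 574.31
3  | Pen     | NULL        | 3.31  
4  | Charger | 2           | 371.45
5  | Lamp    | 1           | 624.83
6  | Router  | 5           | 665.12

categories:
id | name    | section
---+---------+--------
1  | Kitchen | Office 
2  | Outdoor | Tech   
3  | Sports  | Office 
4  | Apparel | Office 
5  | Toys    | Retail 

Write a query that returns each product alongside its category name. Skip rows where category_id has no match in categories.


INNER JOIN keeps only products rows whose category_id matches an id in categories. Walk through each product:
  - product 1 (Chair): category_id=2 -> matches Outdoor
  - product 2 (Camera): category_id=2 -> matches Outdoor
  - product 3 (Pen): category_id=NULL, no match -> dropped
  - product 4 (Charger): category_id=2 -> matches Outdoor
  - product 5 (Lamp): category_id=1 -> matches Kitchen
  - product 6 (Router): category_id=5 -> matches Toys
So 1 of 6 rows is dropped.

SQL:
SELECT a.name, b.name AS category
FROM products a
INNER JOIN categories b ON a.category_id = b.id

Result:
name    | category
--------+---------
Chair   | Outdoor 
Camera  | Outdoor 
Charger | Outdoor 
Lamp    | Kitchen 
Router  | Toys    


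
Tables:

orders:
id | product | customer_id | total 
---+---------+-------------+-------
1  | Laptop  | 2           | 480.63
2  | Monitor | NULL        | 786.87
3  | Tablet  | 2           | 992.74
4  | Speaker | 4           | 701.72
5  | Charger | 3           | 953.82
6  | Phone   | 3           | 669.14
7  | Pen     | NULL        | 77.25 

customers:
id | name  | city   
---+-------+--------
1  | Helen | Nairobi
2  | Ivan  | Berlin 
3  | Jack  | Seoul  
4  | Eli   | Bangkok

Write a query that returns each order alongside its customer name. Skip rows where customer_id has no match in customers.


INNER JOIN keeps only orders rows whose customer_id matches an id in customers. Walk through each order:
  - order 1 (Laptop): customer_id=2 -> matches Ivan
  - order 2 (Monitor): customer_id=NULL, no match -> dropped
  - order 3 (Tablet): customer_id=2 -> matches Ivan
  - order 4 (Speaker): customer_id=4 -> matches Eli
  - order 5 (Charger): customer_id=3 -> matches Jack
  - order 6 (Phone): customer_id=3 -> matches Jack
  - order 7 (Pen): customer_id=NULL, no match -> dropped
So 2 of 7 rows are dropped.

SQL:
SELECT a.product, b.name AS customer
FROM orders a
INNER JOIN customers b ON a.customer_id = b.id

Result:
product | customer
--------+---------
Laptop  | Ivan    
Tablet  | Ivan    
Speaker | Eli     
Charger | Jack    
Phone   | Jack    


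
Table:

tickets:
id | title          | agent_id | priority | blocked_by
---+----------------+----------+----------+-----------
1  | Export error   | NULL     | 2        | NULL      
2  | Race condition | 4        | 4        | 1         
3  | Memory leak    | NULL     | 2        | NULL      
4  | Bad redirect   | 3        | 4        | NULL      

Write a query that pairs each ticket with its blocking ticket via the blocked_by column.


This is a self-join: tickets is joined to a second copy of itself, matching each row's blocked_by to another row's id. Use LEFT JOIN so rows with blocked_by=NULL are kept.
  - ticket 1 (Export error): blocked_by=NULL -> NULL
  - ticket 2 (Race condition): blocked_by=1 -> Export error
  - ticket 3 (Memory leak): blocked_by=NULL -> NULL
  - ticket 4 (Bad redirect): blocked_by=NULL -> NULL

SQL:
SELECT a.title AS item, b.title AS blocked_by
FROM tickets a
LEFT JOIN tickets b ON a.blocked_by = b.id

Result:
item           | blocked_by  
---------------+-------------
Export error   | NULL        
Race condition | Export error
Memory leak    | NULL        
Bad redirect   | NULL        


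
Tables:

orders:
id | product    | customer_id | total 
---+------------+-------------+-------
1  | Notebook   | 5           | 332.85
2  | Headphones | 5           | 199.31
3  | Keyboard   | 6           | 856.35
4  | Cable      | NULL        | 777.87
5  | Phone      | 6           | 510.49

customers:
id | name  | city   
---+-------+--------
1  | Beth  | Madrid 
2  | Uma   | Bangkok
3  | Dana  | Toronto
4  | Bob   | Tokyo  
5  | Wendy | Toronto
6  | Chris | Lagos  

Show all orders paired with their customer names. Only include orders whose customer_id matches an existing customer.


INNER JOIN keeps only orders rows whose customer_id matches an id in customers. Walk through each order:
  - order 1 (Notebook): customer_id=5 -> matches Wendy
  - order 2 (Headphones): customer_id=5 -> matches Wendy
  - order 3 (Keyboard): customer_id=6 -> matches Chris
  - order 4 (Cable): customer_id=NULL, no match -> dropped
  - order 5 (Phone): customer_id=6 -> matches Chris
So 1 of 5 rows is dropped.

SQL:
SELECT a.product, b.name AS customer
FROM orders a
INNER JOIN customers b ON a.customer_id = b.id

Result:
product    | customer
-----------+---------
Notebook   | Wendy   
Headphones | Wendy   
Keyboard   | Chris   
Phone      | Chris   


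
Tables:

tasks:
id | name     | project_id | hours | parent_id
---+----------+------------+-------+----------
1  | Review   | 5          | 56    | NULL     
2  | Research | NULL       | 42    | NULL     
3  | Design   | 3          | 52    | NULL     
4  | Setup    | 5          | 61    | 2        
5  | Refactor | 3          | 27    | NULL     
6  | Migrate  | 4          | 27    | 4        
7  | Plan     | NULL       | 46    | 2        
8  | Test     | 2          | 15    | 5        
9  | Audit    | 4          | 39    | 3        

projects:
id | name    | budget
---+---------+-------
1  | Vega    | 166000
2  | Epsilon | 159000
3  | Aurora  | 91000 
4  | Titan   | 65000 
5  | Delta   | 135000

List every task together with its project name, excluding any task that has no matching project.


INNER JOIN keeps only tasks rows whose project_id matches an id in projects. Walk through each task:
  - task 1 (Review): project_id=5 -> matches Delta
  - task 2 (Research): project_id=NULL, no match -> dropped
  - task 3 (Design): project_id=3 -> matches Aurora
  - task 4 (Setup): project_id=5 -> matches Delta
  - task 5 (Refactor): project_id=3 -> matches Aurora
  - task 6 (Migrate): project_id=4 -> matches Titan
  - task 7 (Plan): project_id=NULL, no match -> dropped
  - task 8 (Test): project_id=2 -> matches Epsilon
  - task 9 (Audit): project_id=4 -> matches Titan
So 2 of 9 rows are dropped.

SQL:
SELECT a.name, b.name AS project
FROM tasks a
INNER JOIN projects b ON a.project_id = b.id

Result:
name     | project
---------+--------
Review   | Delta  
Design   | Aurora 
Setup    | Delta  
Refactor | Aurora 
Migrate  | Titan  
Test     | Epsilon
Audit    | Titan  


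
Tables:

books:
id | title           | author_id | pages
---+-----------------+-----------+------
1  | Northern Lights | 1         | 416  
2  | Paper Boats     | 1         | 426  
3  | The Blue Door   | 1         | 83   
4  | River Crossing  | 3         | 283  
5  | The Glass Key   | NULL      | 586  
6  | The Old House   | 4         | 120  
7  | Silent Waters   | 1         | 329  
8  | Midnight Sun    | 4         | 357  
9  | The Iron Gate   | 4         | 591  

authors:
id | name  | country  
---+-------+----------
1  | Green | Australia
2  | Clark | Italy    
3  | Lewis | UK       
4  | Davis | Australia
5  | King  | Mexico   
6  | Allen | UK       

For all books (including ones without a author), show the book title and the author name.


LEFT JOIN keeps every row from books (the left table); where author_id has no match in authors, the author columns become NULL. Walk through each book:
  - book 1 (Northern Lights): author_id=1 -> matches Green
  - book 2 (Paper Boats): author_id=1 -> matches Green
  - book 3 (The Blue Door): author_id=1 -> matches Green
  - book 4 (River Crossing): author_id=3 -> matches Lewis
  - book 5 (The Glass Key): author_id=NULL, no match -> kept with NULL
  - book 6 (The Old House): author_id=4 -> matches Davis
  - book 7 (Silent Waters): author_id=1 -> matches Green
  - book 8 (Midnight Sun): author_id=4 -> matches Davis
  - book 9 (The Iron Gate): author_id=4 -> matches Davis
All 9 rows appear; 1 has NULL author.

SQL:
SELECT a.title, b.name AS author
FROM books a
LEFT JOIN authors b ON a.author_id = b.id

Result:
title           | author
----------------+-------
Northern Lights | Green 
Paper Boats     | Green 
The Blue Door   | Green 
River Crossing  | Lewis 
The Glass Key   | NULL  
The Old House   | Davis 
Silent Waters   | Green 
Midnight Sun    | Davis 
The Iron Gate   | Davis 


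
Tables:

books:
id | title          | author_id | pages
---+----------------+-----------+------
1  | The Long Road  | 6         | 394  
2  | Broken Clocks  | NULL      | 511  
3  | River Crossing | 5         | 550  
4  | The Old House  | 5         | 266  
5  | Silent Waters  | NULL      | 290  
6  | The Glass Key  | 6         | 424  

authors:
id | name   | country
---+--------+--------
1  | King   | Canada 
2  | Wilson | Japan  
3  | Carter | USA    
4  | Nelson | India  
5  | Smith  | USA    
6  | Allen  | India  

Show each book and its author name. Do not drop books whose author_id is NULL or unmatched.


LEFT JOIN keeps every row from books (the left table); where author_id has no match in authors, the author columns become NULL. Walk through each book:
  - book 1 (The Long Road): author_id=6 -> matches Allen
  - book 2 (Broken Clocks): author_id=NULL, no match -> kept with NULL
  - book 3 (River Crossing): author_id=5 -> matches Smith
  - book 4 (The Old House): author_id=5 -> matches Smith
  - book 5 (Silent Waters): author_id=NULL, no match -> kept with NULL
  - book 6 (The Glass Key): author_id=6 -> matches Allen
All 6 rows appear; 2 have NULL author.

SQL:
SELECT a.title, b.name AS author
FROM books a
LEFT JOIN authors b ON a.author_id = b.id

Result:
title          | author
---------------+-------
The Long Road  | Allen 
Broken Clocks  | NULL  
River Crossing | Smith 
The Old House  | Smith 
Silent Waters  | NULL  
The Glass Key  | Allen 


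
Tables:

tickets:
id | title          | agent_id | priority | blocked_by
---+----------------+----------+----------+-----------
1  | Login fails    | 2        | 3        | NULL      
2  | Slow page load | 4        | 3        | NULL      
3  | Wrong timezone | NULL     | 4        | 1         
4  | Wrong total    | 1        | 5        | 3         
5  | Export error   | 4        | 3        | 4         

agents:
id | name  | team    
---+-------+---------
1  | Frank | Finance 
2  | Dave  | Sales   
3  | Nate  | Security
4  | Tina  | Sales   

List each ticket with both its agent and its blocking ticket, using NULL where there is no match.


Two LEFT JOINs from the same base table tickets: one to agents via agent_id, one to tickets itself via blocked_by. Both are LEFT so every ticket is preserved.
Match against agents:
  - ticket 1 (Login fails): agent_id=2 -> matches Dave
  - ticket 2 (Slow page load): agent_id=4 -> matches Tina
  - ticket 3 (Wrong timezone): agent_id=NULL, no match -> kept with NULL
  - ticket 4 (Wrong total): agent_id=1 -> matches Frank
  - ticket 5 (Export error): agent_id=4 -> matches Tina
Match against tickets (self):
  - ticket 1 (Login fails): blocked_by=NULL -> NULL
  - ticket 2 (Slow page load): blocked_by=NULL -> NULL
  - ticket 3 (Wrong timezone): blocked_by=1 -> Login fails
  - ticket 4 (Wrong total): blocked_by=3 -> Wrong timezone
  - ticket 5 (Export error): blocked_by=4 -> Wrong total

SQL:
SELECT a.title, b.name AS agent, c.title AS blocked_by
FROM tickets a
LEFT JOIN agents b ON a.agent_id = b.id
LEFT JOIN tickets c ON a.blocked_by = c.id

Result:
title          | agent | blocked_by    
---------------+-------+---------------
Login fails    | Dave  | NULL          
Slow page load | Tina  | NULL          
Wrong timezone | NULL  | Login fails   
Wrong total    | Frank | Wrong timezone
Export error   | Tina  | Wrong total   
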